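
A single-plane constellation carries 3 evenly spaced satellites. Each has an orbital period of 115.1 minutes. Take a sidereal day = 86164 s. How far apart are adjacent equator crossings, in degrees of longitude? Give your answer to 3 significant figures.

9.62°

T = 115.1 min = 6906.0 s.
Single-satellite node shift = (6906.0/86164) × 360° = 28.85°.
With 3 satellites evenly phased, successive equator crossings are 28.85/3 = 9.618° apart.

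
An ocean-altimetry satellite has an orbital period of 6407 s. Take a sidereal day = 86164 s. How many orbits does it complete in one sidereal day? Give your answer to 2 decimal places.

13.45

Orbits per sidereal day = 86164 / 6407.0 = 13.448.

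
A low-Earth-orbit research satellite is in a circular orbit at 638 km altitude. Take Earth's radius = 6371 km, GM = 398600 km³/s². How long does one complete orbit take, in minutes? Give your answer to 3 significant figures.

97.3 min

Semi-major axis a = 6371 + 638 = 7009 km. Period T = 2π√(a³/μ) = 2π√(7009³/398600) = 5839.8 s = 97.33 min.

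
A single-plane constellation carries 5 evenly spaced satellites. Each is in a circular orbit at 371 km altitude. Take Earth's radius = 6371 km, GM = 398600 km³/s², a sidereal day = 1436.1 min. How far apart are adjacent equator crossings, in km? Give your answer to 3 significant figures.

512 km

Semi-major axis a = 6371 + 371 = 6742 km. Period T = 2π√(a³/μ) = 2π√(6742³/398600) = 5509.3 s = 91.82 min.
Single-satellite node shift = (5509.3/86166) × 360° = 23.02°.
With 5 satellites evenly phased, successive equator crossings are 23.02/5 = 4.604° apart.
That is 4.604 × 111.2 = 512 km at the equator.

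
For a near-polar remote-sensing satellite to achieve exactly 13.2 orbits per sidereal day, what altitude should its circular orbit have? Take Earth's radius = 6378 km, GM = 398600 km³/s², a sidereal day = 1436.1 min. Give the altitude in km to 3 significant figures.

1170 km

Required period T = 86166 / 13.2 = 6527.7 s.
From T = 2π√(a³/μ): a = (μ T²/4π²)^(1/3) = (398600 × 6527.7² / 4π²)^(1/3) = 7549 km.
Altitude h = a − R = 7549 − 6378 = 1171 km.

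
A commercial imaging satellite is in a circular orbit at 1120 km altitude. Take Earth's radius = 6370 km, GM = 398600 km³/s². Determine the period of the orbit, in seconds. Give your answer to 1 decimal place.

Semi-major axis a = 6370 + 1120 = 7490 km. Period T = 2π√(a³/μ) = 2π√(7490³/398600) = 6451.1 s = 107.52 min.

6451.1 seconds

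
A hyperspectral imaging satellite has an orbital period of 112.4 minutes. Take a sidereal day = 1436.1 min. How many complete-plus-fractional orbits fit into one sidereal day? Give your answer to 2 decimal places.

12.78

T = 112.4 min = 6744.0 s.
Orbits per sidereal day = 86166 / 6744.0 = 12.777.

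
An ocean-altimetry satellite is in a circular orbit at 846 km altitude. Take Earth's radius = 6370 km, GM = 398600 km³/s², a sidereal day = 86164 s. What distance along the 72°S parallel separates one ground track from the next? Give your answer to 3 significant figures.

Semi-major axis a = 6370 + 846 = 7216 km. Period T = 2π√(a³/μ) = 2π√(7216³/398600) = 6100.4 s = 101.67 min.
Node shift per orbit = (6100.4/86164) × 360° = 25.49°.
Equatorial spacing = 25.49 × 111.2 km/° = 2834 km.
At 72° latitude, spacing = 2834 × cos(72°) = 876 km.

876 km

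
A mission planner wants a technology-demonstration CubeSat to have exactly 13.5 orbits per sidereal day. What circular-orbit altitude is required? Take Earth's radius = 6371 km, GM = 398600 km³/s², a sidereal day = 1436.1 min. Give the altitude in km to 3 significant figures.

1070 km

Required period T = 86166 / 13.5 = 6382.7 s.
From T = 2π√(a³/μ): a = (μ T²/4π²)^(1/3) = (398600 × 6382.7² / 4π²)^(1/3) = 7437 km.
Altitude h = a − R = 7437 − 6371 = 1066 km.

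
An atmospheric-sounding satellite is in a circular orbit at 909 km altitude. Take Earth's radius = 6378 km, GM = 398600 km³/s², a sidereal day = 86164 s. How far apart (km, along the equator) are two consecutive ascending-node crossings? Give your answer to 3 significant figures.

Semi-major axis a = 6378 + 909 = 7287 km. Period T = 2π√(a³/μ) = 2π√(7287³/398600) = 6190.6 s = 103.18 min.
During one orbit Earth rotates (6190.6 / 86164) × 360° = 25.86°.
At the equator that is 25.86° × (2π·6378/360) km/° = 25.86 × 111.3 = 2879 km.

2880 km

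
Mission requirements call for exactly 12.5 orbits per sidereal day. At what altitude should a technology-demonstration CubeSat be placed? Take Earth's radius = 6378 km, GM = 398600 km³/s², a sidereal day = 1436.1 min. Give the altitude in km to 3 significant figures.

1450 km

Required period T = 86166 / 12.5 = 6893.3 s.
From T = 2π√(a³/μ): a = (μ T²/4π²)^(1/3) = (398600 × 6893.3² / 4π²)^(1/3) = 7828 km.
Altitude h = a − R = 7828 − 6378 = 1450 km.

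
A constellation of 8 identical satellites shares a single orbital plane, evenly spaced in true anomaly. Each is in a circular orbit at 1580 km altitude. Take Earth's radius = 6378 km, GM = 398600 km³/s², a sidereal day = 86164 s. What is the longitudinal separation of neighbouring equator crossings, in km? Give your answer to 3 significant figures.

Semi-major axis a = 6378 + 1580 = 7958 km. Period T = 2π√(a³/μ) = 2π√(7958³/398600) = 7065.1 s = 117.75 min.
Single-satellite node shift = (7065.1/86164) × 360° = 29.52°.
With 8 satellites evenly phased, successive equator crossings are 29.52/8 = 3.690° apart.
That is 3.690 × 111.3 = 411 km at the equator.

411 km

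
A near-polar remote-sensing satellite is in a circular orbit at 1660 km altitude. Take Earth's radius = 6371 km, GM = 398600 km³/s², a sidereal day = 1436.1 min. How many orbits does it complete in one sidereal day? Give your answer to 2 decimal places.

Semi-major axis a = 6371 + 1660 = 8031 km. Period T = 2π√(a³/μ) = 2π√(8031³/398600) = 7162.5 s = 119.38 min.
Orbits per sidereal day = 86166 / 7162.5 = 12.030.

12.03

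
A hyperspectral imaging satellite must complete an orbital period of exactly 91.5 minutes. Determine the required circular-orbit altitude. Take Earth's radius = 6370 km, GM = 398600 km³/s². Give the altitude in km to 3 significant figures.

T = 91.5 min = 5490.0 s.
From T = 2π√(a³/μ): a = (μ T²/4π²)^(1/3) = (398600 × 5490.0² / 4π²)^(1/3) = 6726 km.
Altitude h = a − R = 6726 − 6370 = 356 km.

356 km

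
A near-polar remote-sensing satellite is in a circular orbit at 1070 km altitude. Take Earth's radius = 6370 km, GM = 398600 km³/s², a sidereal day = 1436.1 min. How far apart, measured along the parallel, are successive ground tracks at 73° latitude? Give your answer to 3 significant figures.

Semi-major axis a = 6370 + 1070 = 7440 km. Period T = 2π√(a³/μ) = 2π√(7440³/398600) = 6386.6 s = 106.44 min.
Node shift per orbit = (6386.6/86166) × 360° = 26.68°.
Equatorial spacing = 26.68 × 111.2 km/° = 2967 km.
At 73° latitude, spacing = 2967 × cos(73°) = 867 km.

867 km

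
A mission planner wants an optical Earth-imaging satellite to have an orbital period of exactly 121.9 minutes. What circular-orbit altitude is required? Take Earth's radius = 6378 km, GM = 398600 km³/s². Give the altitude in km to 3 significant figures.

1770 km

T = 121.9 min = 7314.0 s.
From T = 2π√(a³/μ): a = (μ T²/4π²)^(1/3) = (398600 × 7314.0² / 4π²)^(1/3) = 8144 km.
Altitude h = a − R = 8144 − 6378 = 1766 km.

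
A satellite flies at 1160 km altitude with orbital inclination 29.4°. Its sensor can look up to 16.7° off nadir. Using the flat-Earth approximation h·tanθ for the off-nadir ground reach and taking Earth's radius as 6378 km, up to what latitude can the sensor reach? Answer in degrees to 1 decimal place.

32.5°

For a prograde orbit the ground track reaches latitude ±i = ±29.4°.
Sensor half-swath on the ground ≈ 1160·tan(16.7°) = 348 km = 3.13° of latitude.
Maximum observable latitude ≈ 29.4 + 3.13 = 32.5°.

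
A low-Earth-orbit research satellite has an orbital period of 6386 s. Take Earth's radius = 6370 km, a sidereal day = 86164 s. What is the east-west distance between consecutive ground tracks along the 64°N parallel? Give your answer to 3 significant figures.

1300 km

Node shift per orbit = (6386.0/86164) × 360° = 26.68°.
Equatorial spacing = 26.68 × 111.2 km/° = 2966 km.
At 64° latitude, spacing = 2966 × cos(64°) = 1300 km.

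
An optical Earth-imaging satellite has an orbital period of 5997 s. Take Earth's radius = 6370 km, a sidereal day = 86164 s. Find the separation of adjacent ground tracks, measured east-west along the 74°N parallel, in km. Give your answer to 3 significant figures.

768 km

Node shift per orbit = (5997.0/86164) × 360° = 25.06°.
Equatorial spacing = 25.06 × 111.2 km/° = 2786 km.
At 74° latitude, spacing = 2786 × cos(74°) = 768 km.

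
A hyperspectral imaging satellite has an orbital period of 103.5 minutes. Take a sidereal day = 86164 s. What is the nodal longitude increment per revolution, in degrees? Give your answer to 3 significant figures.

T = 103.5 min = 6210.0 s.
During one orbit Earth rotates (6210.0 / 86164) × 360° = 25.95°.

25.9°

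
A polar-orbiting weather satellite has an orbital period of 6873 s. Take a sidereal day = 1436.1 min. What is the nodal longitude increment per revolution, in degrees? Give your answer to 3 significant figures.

28.7°

During one orbit Earth rotates (6873.0 / 86166) × 360° = 28.72°.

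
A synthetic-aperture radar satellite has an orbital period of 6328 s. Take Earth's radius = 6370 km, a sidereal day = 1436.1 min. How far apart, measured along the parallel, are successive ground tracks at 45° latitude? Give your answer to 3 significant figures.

2080 km

Node shift per orbit = (6328.0/86166) × 360° = 26.44°.
Equatorial spacing = 26.44 × 111.2 km/° = 2939 km.
At 45° latitude, spacing = 2939 × cos(45°) = 2078 km.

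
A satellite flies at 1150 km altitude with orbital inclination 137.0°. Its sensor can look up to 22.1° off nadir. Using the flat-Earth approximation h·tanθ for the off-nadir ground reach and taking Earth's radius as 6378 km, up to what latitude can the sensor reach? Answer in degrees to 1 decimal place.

47.2°

Retrograde orbit: the ground track reaches ±(180° − i) = ±(180 − 137.0) = ±43.0°.
Sensor half-swath on the ground ≈ 1150·tan(22.1°) = 467 km = 4.19° of latitude.
Maximum observable latitude ≈ 43.0 + 4.19 = 47.2°.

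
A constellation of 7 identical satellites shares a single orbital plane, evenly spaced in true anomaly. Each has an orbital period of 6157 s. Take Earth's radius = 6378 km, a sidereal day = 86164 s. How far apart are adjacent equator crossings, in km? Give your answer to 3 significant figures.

409 km

Single-satellite node shift = (6157.0/86164) × 360° = 25.72°.
With 7 satellites evenly phased, successive equator crossings are 25.72/7 = 3.675° apart.
That is 3.675 × 111.3 = 409 km at the equator.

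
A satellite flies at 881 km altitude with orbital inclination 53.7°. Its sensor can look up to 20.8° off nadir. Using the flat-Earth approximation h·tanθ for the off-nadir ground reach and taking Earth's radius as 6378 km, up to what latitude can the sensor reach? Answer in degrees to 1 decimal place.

For a prograde orbit the ground track reaches latitude ±i = ±53.7°.
Sensor half-swath on the ground ≈ 881·tan(20.8°) = 335 km = 3.01° of latitude.
Maximum observable latitude ≈ 53.7 + 3.01 = 56.7°.

56.7°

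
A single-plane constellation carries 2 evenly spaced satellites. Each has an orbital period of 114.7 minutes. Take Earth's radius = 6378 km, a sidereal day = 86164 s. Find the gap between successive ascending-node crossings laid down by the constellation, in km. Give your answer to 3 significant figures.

1600 km

T = 114.7 min = 6882.0 s.
Single-satellite node shift = (6882.0/86164) × 360° = 28.75°.
With 2 satellites evenly phased, successive equator crossings are 28.75/2 = 14.377° apart.
That is 14.377 × 111.3 = 1600 km at the equator.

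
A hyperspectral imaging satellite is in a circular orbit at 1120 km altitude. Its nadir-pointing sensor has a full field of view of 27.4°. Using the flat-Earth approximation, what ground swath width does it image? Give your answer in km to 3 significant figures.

546 km

Half-angle = 27.4°/2 = 13.7°.
Swath width ≈ 2h·tan(θ/2) = 2 × 1120 × tan(13.7°) = 546.1 km.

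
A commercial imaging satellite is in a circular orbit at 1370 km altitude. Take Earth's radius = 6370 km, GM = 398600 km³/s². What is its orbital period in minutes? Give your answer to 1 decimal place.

112.9 min

Semi-major axis a = 6370 + 1370 = 7740 km. Period T = 2π√(a³/μ) = 2π√(7740³/398600) = 6776.8 s = 112.95 min.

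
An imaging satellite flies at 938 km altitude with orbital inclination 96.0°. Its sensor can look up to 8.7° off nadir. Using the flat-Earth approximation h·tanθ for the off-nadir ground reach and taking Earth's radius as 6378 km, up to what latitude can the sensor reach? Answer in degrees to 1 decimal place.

85.3°

Retrograde orbit: the ground track reaches ±(180° − i) = ±(180 − 96.0) = ±84.0°.
Sensor half-swath on the ground ≈ 938·tan(8.7°) = 144 km = 1.29° of latitude.
Maximum observable latitude ≈ 84.0 + 1.29 = 85.3°.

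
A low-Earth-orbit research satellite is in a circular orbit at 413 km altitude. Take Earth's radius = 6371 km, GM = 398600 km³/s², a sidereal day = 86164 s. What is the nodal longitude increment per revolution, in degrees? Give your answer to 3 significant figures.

Semi-major axis a = 6371 + 413 = 6784 km. Period T = 2π√(a³/μ) = 2π√(6784³/398600) = 5560.8 s = 92.68 min.
During one orbit Earth rotates (5560.8 / 86164) × 360° = 23.23°.

23.2°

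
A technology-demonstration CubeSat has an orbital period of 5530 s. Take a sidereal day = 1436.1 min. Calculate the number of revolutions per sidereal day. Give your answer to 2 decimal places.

Orbits per sidereal day = 86166 / 5530.0 = 15.582.

15.58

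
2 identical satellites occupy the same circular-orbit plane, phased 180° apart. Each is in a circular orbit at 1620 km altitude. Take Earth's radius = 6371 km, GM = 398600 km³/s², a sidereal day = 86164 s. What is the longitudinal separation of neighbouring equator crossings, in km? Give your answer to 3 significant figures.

Semi-major axis a = 6371 + 1620 = 7991 km. Period T = 2π√(a³/μ) = 2π√(7991³/398600) = 7109.1 s = 118.48 min.
Single-satellite node shift = (7109.1/86164) × 360° = 29.70°.
With 2 satellites evenly phased, successive equator crossings are 29.70/2 = 14.851° apart.
That is 14.851 × 111.2 = 1651 km at the equator.

1650 km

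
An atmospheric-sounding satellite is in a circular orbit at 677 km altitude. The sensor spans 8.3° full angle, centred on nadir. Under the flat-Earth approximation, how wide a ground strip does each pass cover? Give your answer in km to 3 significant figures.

Half-angle = 8.3°/2 = 4.15°.
Swath width ≈ 2h·tan(θ/2) = 2 × 677 × tan(4.15°) = 98.2 km.

98.2 km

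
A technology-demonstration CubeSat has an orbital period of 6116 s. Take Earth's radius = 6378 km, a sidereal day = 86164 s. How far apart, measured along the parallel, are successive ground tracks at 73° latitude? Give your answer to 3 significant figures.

Node shift per orbit = (6116.0/86164) × 360° = 25.55°.
Equatorial spacing = 25.55 × 111.3 km/° = 2845 km.
At 73° latitude, spacing = 2845 × cos(73°) = 832 km.

832 km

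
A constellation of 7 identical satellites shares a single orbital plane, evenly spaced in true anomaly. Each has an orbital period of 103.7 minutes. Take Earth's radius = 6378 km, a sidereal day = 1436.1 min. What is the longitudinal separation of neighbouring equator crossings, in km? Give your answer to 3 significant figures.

T = 103.7 min = 6222.0 s.
Single-satellite node shift = (6222.0/86166) × 360° = 26.00°.
With 7 satellites evenly phased, successive equator crossings are 26.00/7 = 3.714° apart.
That is 3.714 × 111.3 = 413 km at the equator.

413 km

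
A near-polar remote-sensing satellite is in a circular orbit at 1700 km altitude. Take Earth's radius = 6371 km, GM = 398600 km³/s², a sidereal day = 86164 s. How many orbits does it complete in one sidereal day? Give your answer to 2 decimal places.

Semi-major axis a = 6371 + 1700 = 8071 km. Period T = 2π√(a³/μ) = 2π√(8071³/398600) = 7216.1 s = 120.27 min.
Orbits per sidereal day = 86164 / 7216.1 = 11.941.

11.94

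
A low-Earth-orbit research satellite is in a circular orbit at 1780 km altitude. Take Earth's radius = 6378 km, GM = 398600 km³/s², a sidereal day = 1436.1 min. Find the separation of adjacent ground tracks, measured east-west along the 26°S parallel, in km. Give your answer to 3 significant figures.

3070 km

Semi-major axis a = 6378 + 1780 = 8158 km. Period T = 2π√(a³/μ) = 2π√(8158³/398600) = 7333.1 s = 122.22 min.
Node shift per orbit = (7333.1/86166) × 360° = 30.64°.
Equatorial spacing = 30.64 × 111.3 km/° = 3410 km.
At 26° latitude, spacing = 3410 × cos(26°) = 3065 km.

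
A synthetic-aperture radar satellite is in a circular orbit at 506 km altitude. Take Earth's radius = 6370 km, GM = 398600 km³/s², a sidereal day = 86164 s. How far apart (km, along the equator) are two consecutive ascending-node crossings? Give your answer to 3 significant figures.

2640 km

Semi-major axis a = 6370 + 506 = 6876 km. Period T = 2π√(a³/μ) = 2π√(6876³/398600) = 5674.3 s = 94.57 min.
During one orbit Earth rotates (5674.3 / 86164) × 360° = 23.71°.
At the equator that is 23.71° × (2π·6370/360) km/° = 23.71 × 111.2 = 2636 km.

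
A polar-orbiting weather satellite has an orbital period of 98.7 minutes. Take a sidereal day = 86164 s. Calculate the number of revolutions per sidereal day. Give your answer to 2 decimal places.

T = 98.7 min = 5922.0 s.
Orbits per sidereal day = 86164 / 5922.0 = 14.550.

14.55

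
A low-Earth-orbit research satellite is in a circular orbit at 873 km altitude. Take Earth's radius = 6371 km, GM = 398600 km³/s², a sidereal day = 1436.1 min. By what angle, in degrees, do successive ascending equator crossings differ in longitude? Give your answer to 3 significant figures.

Semi-major axis a = 6371 + 873 = 7244 km. Period T = 2π√(a³/μ) = 2π√(7244³/398600) = 6135.9 s = 102.27 min.
During one orbit Earth rotates (6135.9 / 86166) × 360° = 25.64°.

25.6°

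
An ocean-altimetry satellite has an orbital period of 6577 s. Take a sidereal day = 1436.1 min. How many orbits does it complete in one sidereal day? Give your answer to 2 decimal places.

13.10

Orbits per sidereal day = 86166 / 6577.0 = 13.101.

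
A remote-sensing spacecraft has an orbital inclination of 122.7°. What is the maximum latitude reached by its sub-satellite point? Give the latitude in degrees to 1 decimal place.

57.3°

Retrograde orbit: the ground track reaches ±(180° − i) = ±(180 − 122.7) = ±57.3°.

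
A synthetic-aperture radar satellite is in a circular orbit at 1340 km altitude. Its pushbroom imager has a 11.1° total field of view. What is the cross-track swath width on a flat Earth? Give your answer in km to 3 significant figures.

Half-angle = 11.1°/2 = 5.55°.
Swath width ≈ 2h·tan(θ/2) = 2 × 1340 × tan(5.55°) = 260.4 km.

260 km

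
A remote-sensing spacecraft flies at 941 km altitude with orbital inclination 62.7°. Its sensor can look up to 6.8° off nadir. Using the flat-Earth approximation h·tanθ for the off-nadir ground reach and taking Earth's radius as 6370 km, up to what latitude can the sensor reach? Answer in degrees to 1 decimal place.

63.7°

For a prograde orbit the ground track reaches latitude ±i = ±62.7°.
Sensor half-swath on the ground ≈ 941·tan(6.8°) = 112 km = 1.01° of latitude.
Maximum observable latitude ≈ 62.7 + 1.01 = 63.7°.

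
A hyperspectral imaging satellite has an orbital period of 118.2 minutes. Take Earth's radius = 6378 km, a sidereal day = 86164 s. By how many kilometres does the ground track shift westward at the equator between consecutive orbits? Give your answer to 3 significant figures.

T = 118.2 min = 7092.0 s.
During one orbit Earth rotates (7092.0 / 86164) × 360° = 29.63°.
At the equator that is 29.63° × (2π·6378/360) km/° = 29.63 × 111.3 = 3298 km.

3300 km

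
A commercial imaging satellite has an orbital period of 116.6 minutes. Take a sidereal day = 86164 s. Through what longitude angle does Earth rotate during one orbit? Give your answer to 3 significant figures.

29.2°

T = 116.6 min = 6996.0 s.
During one orbit Earth rotates (6996.0 / 86164) × 360° = 29.23°.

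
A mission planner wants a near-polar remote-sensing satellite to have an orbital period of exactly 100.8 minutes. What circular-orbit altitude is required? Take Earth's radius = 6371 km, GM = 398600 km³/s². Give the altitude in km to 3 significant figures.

T = 100.8 min = 6048.0 s.
From T = 2π√(a³/μ): a = (μ T²/4π²)^(1/3) = (398600 × 6048.0² / 4π²)^(1/3) = 7175 km.
Altitude h = a − R = 7175 − 6371 = 804 km.

804 km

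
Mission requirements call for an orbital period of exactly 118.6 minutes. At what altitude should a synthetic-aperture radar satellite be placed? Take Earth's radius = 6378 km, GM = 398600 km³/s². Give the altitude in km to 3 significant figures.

1620 km

T = 118.6 min = 7116.0 s.
From T = 2π√(a³/μ): a = (μ T²/4π²)^(1/3) = (398600 × 7116.0² / 4π²)^(1/3) = 7996 km.
Altitude h = a − R = 7996 − 6378 = 1618 km.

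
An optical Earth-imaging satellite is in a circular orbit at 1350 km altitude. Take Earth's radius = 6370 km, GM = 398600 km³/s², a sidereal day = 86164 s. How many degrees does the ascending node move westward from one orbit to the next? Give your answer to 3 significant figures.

28.2°

Semi-major axis a = 6370 + 1350 = 7720 km. Period T = 2π√(a³/μ) = 2π√(7720³/398600) = 6750.5 s = 112.51 min.
During one orbit Earth rotates (6750.5 / 86164) × 360° = 28.20°.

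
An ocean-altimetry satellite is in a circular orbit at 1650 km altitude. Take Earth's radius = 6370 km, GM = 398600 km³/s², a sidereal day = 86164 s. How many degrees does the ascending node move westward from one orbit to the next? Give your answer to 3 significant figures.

Semi-major axis a = 6370 + 1650 = 8020 km. Period T = 2π√(a³/μ) = 2π√(8020³/398600) = 7147.8 s = 119.13 min.
During one orbit Earth rotates (7147.8 / 86164) × 360° = 29.86°.

29.9°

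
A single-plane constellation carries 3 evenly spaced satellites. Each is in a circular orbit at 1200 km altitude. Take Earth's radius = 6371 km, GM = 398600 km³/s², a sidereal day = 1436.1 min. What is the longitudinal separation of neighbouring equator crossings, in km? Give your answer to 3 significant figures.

1020 km

Semi-major axis a = 6371 + 1200 = 7571 km. Period T = 2π√(a³/μ) = 2π√(7571³/398600) = 6556.0 s = 109.27 min.
Single-satellite node shift = (6556.0/86166) × 360° = 27.39°.
With 3 satellites evenly phased, successive equator crossings are 27.39/3 = 9.130° apart.
That is 9.130 × 111.2 = 1015 km at the equator.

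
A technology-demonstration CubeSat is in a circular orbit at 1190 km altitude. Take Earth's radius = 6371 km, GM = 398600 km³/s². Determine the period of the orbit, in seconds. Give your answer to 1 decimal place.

6543.0 seconds

Semi-major axis a = 6371 + 1190 = 7561 km. Period T = 2π√(a³/μ) = 2π√(7561³/398600) = 6543.0 s = 109.05 min.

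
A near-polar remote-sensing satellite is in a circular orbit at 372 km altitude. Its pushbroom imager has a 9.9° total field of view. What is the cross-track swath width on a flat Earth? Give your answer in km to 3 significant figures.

64.4 km

Half-angle = 9.9°/2 = 4.95°.
Swath width ≈ 2h·tan(θ/2) = 2 × 372 × tan(4.95°) = 64.4 km.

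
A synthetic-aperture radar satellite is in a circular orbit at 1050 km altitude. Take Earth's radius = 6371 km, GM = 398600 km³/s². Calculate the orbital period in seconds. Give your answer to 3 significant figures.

6360 seconds

Semi-major axis a = 6371 + 1050 = 7421 km. Period T = 2π√(a³/μ) = 2π√(7421³/398600) = 6362.2 s = 106.04 min.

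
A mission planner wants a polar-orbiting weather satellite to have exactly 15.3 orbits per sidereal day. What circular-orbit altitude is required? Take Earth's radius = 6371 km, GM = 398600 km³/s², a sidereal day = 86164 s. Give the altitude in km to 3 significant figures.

470 km

Required period T = 86164 / 15.3 = 5631.6 s.
From T = 2π√(a³/μ): a = (μ T²/4π²)^(1/3) = (398600 × 5631.6² / 4π²)^(1/3) = 6841 km.
Altitude h = a − R = 6841 − 6371 = 470 km.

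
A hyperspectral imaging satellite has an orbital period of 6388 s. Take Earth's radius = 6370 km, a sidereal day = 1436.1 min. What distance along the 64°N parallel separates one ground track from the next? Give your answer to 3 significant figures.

1300 km

Node shift per orbit = (6388.0/86166) × 360° = 26.69°.
Equatorial spacing = 26.69 × 111.2 km/° = 2967 km.
At 64° latitude, spacing = 2967 × cos(64°) = 1301 km.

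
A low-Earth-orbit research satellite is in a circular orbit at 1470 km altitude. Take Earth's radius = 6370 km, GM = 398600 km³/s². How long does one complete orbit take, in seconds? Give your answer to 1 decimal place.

Semi-major axis a = 6370 + 1470 = 7840 km. Period T = 2π√(a³/μ) = 2π√(7840³/398600) = 6908.5 s = 115.14 min.

6908.5 seconds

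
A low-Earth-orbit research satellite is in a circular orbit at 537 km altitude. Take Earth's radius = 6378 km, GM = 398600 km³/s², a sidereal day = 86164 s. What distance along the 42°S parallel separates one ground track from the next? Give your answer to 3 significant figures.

1980 km

Semi-major axis a = 6378 + 537 = 6915 km. Period T = 2π√(a³/μ) = 2π√(6915³/398600) = 5722.7 s = 95.38 min.
Node shift per orbit = (5722.7/86164) × 360° = 23.91°.
Equatorial spacing = 23.91 × 111.3 km/° = 2662 km.
At 42° latitude, spacing = 2662 × cos(42°) = 1978 km.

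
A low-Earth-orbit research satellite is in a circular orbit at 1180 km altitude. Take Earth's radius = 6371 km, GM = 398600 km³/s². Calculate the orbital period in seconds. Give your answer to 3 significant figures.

Semi-major axis a = 6371 + 1180 = 7551 km. Period T = 2π√(a³/μ) = 2π√(7551³/398600) = 6530.1 s = 108.83 min.

6530 seconds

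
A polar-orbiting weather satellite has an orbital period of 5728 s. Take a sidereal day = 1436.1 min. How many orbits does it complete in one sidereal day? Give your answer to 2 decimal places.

Orbits per sidereal day = 86166 / 5728.0 = 15.043.

15.04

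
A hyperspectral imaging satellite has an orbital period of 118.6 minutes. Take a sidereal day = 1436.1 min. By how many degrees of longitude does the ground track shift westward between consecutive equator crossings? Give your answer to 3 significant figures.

T = 118.6 min = 7116.0 s.
During one orbit Earth rotates (7116.0 / 86166) × 360° = 29.73°.

29.7°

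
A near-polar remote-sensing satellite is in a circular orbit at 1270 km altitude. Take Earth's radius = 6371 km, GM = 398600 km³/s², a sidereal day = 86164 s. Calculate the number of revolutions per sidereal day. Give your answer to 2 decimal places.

12.96

Semi-major axis a = 6371 + 1270 = 7641 km. Period T = 2π√(a³/μ) = 2π√(7641³/398600) = 6647.2 s = 110.79 min.
Orbits per sidereal day = 86164 / 6647.2 = 12.963.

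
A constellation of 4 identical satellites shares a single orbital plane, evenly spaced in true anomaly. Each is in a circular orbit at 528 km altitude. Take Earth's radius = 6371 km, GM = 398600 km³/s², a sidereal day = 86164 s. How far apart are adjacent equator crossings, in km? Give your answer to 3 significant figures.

Semi-major axis a = 6371 + 528 = 6899 km. Period T = 2π√(a³/μ) = 2π√(6899³/398600) = 5702.8 s = 95.05 min.
Single-satellite node shift = (5702.8/86164) × 360° = 23.83°.
With 4 satellites evenly phased, successive equator crossings are 23.83/4 = 5.957° apart.
That is 5.957 × 111.2 = 662 km at the equator.

662 km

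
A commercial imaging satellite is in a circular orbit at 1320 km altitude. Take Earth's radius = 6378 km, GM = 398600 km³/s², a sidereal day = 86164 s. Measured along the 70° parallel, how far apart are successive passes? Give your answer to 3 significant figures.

Semi-major axis a = 6378 + 1320 = 7698 km. Period T = 2π√(a³/μ) = 2π√(7698³/398600) = 6721.7 s = 112.03 min.
Node shift per orbit = (6721.7/86164) × 360° = 28.08°.
Equatorial spacing = 28.08 × 111.3 km/° = 3126 km.
At 70° latitude, spacing = 3126 × cos(70°) = 1069 km.

1070 km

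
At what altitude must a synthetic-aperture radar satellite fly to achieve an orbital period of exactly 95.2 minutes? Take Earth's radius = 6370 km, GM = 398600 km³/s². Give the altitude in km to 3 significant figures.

536 km

T = 95.2 min = 5712.0 s.
From T = 2π√(a³/μ): a = (μ T²/4π²)^(1/3) = (398600 × 5712.0² / 4π²)^(1/3) = 6906 km.
Altitude h = a − R = 6906 − 6370 = 536 km.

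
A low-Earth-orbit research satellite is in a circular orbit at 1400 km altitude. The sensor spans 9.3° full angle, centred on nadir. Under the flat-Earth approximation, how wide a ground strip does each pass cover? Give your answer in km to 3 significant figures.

228 km

Half-angle = 9.3°/2 = 4.65°.
Swath width ≈ 2h·tan(θ/2) = 2 × 1400 × tan(4.65°) = 227.7 km.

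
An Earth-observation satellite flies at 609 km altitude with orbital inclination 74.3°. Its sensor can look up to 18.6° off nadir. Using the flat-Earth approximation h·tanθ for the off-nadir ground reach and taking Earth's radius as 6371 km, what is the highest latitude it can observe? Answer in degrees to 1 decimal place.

76.1°

For a prograde orbit the ground track reaches latitude ±i = ±74.3°.
Sensor half-swath on the ground ≈ 609·tan(18.6°) = 205 km = 1.84° of latitude.
Maximum observable latitude ≈ 74.3 + 1.84 = 76.1°.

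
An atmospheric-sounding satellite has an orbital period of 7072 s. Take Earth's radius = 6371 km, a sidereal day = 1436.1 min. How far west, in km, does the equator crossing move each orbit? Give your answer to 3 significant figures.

During one orbit Earth rotates (7072.0 / 86166) × 360° = 29.55°.
At the equator that is 29.55° × (2π·6371/360) km/° = 29.55 × 111.2 = 3285 km.

3290 km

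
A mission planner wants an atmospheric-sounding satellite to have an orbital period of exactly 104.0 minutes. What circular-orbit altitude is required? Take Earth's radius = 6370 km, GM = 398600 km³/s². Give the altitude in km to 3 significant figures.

T = 104.0 min = 6240.0 s.
From T = 2π√(a³/μ): a = (μ T²/4π²)^(1/3) = (398600 × 6240.0² / 4π²)^(1/3) = 7326 km.
Altitude h = a − R = 7326 − 6370 = 956 km.

956 km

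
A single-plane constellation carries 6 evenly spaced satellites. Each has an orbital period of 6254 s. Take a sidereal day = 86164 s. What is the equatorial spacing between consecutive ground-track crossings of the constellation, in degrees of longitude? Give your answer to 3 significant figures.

Single-satellite node shift = (6254.0/86164) × 360° = 26.13°.
With 6 satellites evenly phased, successive equator crossings are 26.13/6 = 4.355° apart.

4.35°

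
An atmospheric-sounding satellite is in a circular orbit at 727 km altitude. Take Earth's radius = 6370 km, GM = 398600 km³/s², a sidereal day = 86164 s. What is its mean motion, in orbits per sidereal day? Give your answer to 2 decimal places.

Semi-major axis a = 6370 + 727 = 7097 km. Period T = 2π√(a³/μ) = 2π√(7097³/398600) = 5950.1 s = 99.17 min.
Orbits per sidereal day = 86164 / 5950.1 = 14.481.

14.48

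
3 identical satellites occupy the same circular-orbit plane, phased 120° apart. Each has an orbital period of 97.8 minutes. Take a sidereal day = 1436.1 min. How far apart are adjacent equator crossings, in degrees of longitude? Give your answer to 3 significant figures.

8.17°

T = 97.8 min = 5868.0 s.
Single-satellite node shift = (5868.0/86166) × 360° = 24.52°.
With 3 satellites evenly phased, successive equator crossings are 24.52/3 = 8.172° apart.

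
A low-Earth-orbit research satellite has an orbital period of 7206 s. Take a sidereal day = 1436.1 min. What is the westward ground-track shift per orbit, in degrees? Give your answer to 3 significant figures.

30.1°

During one orbit Earth rotates (7206.0 / 86166) × 360° = 30.11°.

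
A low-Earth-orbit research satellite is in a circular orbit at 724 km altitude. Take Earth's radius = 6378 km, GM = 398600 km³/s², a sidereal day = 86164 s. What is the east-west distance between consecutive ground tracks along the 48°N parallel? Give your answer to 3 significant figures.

Semi-major axis a = 6378 + 724 = 7102 km. Period T = 2π√(a³/μ) = 2π√(7102³/398600) = 5956.4 s = 99.27 min.
Node shift per orbit = (5956.4/86164) × 360° = 24.89°.
Equatorial spacing = 24.89 × 111.3 km/° = 2770 km.
At 48° latitude, spacing = 2770 × cos(48°) = 1854 km.

1850 km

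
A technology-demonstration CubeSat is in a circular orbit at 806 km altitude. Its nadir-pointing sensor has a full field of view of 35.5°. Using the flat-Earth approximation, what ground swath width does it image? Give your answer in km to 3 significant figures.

516 km

Half-angle = 35.5°/2 = 17.75°.
Swath width ≈ 2h·tan(θ/2) = 2 × 806 × tan(17.75°) = 516.0 km.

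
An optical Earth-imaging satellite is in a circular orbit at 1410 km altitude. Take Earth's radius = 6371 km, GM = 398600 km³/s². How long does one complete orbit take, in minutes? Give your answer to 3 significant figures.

Semi-major axis a = 6371 + 1410 = 7781 km. Period T = 2π√(a³/μ) = 2π√(7781³/398600) = 6830.7 s = 113.84 min.

114 min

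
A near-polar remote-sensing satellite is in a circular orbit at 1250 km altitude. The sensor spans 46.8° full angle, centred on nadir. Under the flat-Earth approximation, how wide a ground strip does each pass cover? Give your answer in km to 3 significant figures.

Half-angle = 46.8°/2 = 23.4°.
Swath width ≈ 2h·tan(θ/2) = 2 × 1250 × tan(23.4°) = 1081.8 km.

1080 km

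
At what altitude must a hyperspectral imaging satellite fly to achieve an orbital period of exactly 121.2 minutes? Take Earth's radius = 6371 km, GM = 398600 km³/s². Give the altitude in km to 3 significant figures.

T = 121.2 min = 7272.0 s.
From T = 2π√(a³/μ): a = (μ T²/4π²)^(1/3) = (398600 × 7272.0² / 4π²)^(1/3) = 8113 km.
Altitude h = a − R = 8113 − 6371 = 1742 km.

1740 km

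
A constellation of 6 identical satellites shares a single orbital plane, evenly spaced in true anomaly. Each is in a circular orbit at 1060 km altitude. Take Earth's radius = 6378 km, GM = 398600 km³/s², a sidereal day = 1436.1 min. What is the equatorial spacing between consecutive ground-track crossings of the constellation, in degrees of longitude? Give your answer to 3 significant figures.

Semi-major axis a = 6378 + 1060 = 7438 km. Period T = 2π√(a³/μ) = 2π√(7438³/398600) = 6384.0 s = 106.40 min.
Single-satellite node shift = (6384.0/86166) × 360° = 26.67°.
With 6 satellites evenly phased, successive equator crossings are 26.67/6 = 4.445° apart.

4.45°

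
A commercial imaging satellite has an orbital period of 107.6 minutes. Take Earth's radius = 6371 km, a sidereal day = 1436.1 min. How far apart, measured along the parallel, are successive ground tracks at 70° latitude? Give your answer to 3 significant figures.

T = 107.6 min = 6456.0 s.
Node shift per orbit = (6456.0/86166) × 360° = 26.97°.
Equatorial spacing = 26.97 × 111.2 km/° = 2999 km.
At 70° latitude, spacing = 2999 × cos(70°) = 1026 km.

1030 km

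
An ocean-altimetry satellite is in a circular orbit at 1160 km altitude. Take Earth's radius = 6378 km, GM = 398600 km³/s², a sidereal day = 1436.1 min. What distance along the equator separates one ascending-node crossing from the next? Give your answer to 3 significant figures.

3030 km

Semi-major axis a = 6378 + 1160 = 7538 km. Period T = 2π√(a³/μ) = 2π√(7538³/398600) = 6513.2 s = 108.55 min.
During one orbit Earth rotates (6513.2 / 86166) × 360° = 27.21°.
At the equator that is 27.21° × (2π·6378/360) km/° = 27.21 × 111.3 = 3029 km.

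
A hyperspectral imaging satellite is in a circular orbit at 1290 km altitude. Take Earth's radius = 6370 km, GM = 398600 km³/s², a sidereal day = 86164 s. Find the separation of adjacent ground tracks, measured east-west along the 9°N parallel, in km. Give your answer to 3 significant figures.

3060 km

Semi-major axis a = 6370 + 1290 = 7660 km. Period T = 2π√(a³/μ) = 2π√(7660³/398600) = 6672.0 s = 111.20 min.
Node shift per orbit = (6672.0/86164) × 360° = 27.88°.
Equatorial spacing = 27.88 × 111.2 km/° = 3099 km.
At 9° latitude, spacing = 3099 × cos(9°) = 3061 km.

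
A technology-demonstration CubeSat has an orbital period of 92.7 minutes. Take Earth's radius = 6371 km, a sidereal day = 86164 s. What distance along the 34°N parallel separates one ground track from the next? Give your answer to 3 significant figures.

2140 km

T = 92.7 min = 5562.0 s.
Node shift per orbit = (5562.0/86164) × 360° = 23.24°.
Equatorial spacing = 23.24 × 111.2 km/° = 2584 km.
At 34° latitude, spacing = 2584 × cos(34°) = 2142 km.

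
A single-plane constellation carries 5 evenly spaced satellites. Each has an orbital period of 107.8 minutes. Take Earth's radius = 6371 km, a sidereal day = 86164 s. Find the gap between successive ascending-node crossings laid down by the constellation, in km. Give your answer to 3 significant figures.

T = 107.8 min = 6468.0 s.
Single-satellite node shift = (6468.0/86164) × 360° = 27.02°.
With 5 satellites evenly phased, successive equator crossings are 27.02/5 = 5.405° apart.
That is 5.405 × 111.2 = 601 km at the equator.

601 km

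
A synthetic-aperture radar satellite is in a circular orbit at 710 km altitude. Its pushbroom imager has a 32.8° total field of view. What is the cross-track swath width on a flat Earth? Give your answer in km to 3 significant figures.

Half-angle = 32.8°/2 = 16.4°.
Swath width ≈ 2h·tan(θ/2) = 2 × 710 × tan(16.4°) = 417.9 km.

418 km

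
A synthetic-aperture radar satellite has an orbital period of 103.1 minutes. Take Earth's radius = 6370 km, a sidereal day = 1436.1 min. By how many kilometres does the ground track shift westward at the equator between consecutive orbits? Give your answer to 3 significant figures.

2870 km

T = 103.1 min = 6186.0 s.
During one orbit Earth rotates (6186.0 / 86166) × 360° = 25.84°.
At the equator that is 25.84° × (2π·6370/360) km/° = 25.84 × 111.2 = 2873 km.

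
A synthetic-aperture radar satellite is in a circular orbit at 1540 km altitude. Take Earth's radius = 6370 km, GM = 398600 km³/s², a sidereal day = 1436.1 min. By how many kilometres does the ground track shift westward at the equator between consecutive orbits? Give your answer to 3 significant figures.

3250 km

Semi-major axis a = 6370 + 1540 = 7910 km. Period T = 2π√(a³/μ) = 2π√(7910³/398600) = 7001.3 s = 116.69 min.
During one orbit Earth rotates (7001.3 / 86166) × 360° = 29.25°.
At the equator that is 29.25° × (2π·6370/360) km/° = 29.25 × 111.2 = 3252 km.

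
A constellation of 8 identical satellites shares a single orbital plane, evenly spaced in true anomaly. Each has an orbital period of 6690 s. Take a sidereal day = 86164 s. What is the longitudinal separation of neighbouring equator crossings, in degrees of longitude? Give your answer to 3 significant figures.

Single-satellite node shift = (6690.0/86164) × 360° = 27.95°.
With 8 satellites evenly phased, successive equator crossings are 27.95/8 = 3.494° apart.

3.49°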